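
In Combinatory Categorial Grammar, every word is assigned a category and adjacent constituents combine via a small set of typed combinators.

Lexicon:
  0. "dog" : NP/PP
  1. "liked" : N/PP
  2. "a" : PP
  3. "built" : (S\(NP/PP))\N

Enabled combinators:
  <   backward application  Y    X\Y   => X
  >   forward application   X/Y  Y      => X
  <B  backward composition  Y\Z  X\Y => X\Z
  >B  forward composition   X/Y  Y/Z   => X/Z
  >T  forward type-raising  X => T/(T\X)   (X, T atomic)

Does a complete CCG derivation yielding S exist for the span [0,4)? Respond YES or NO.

YES

[0,4] S   <
  [0,1] "dog" : NP/PP
  [1,4] S\(NP/PP)   <
    [1,3] N   >
      [1,2] "liked" : N/PP
      [2,3] "a" : PP
    [3,4] "built" : (S\(NP/PP))\N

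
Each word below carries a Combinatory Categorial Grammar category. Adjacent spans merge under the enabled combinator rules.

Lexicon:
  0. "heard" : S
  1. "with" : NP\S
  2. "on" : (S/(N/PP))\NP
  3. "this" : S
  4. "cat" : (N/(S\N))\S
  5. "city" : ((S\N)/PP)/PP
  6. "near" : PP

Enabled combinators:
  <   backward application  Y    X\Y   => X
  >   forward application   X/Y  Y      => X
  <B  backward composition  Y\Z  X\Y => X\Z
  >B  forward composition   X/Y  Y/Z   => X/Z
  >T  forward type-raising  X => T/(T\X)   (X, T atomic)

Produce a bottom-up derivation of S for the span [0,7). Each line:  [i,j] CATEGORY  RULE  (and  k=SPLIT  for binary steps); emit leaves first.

[0,7] S   >
  [0,3] S/(N/PP)   <
    [0,2] NP   >
      [0,1] NP/(NP\S)   >T
        [0,1] "heard" : S
      [1,2] "with" : NP\S
    [2,3] "on" : (S/(N/PP))\NP
  [3,7] N/PP   >B
    [3,5] N/(S\N)   <
      [3,4] "this" : S
      [4,5] "cat" : (N/(S\N))\S
    [5,7] (S\N)/PP   >
      [5,6] "city" : ((S\N)/PP)/PP
      [6,7] "near" : PP

[0,1] S  lex  "heard"
[0,1] NP/(NP\S)  >T
[1,2] NP\S  lex  "with"
[0,2] NP  >  k=1
[2,3] (S/(N/PP))\NP  lex  "on"
[0,3] S/(N/PP)  <  k=2
[3,4] S  lex  "this"
[4,5] (N/(S\N))\S  lex  "cat"
[3,5] N/(S\N)  <  k=4
[5,6] ((S\N)/PP)/PP  lex  "city"
[6,7] PP  lex  "near"
[5,7] (S\N)/PP  >  k=6
[3,7] N/PP  >B  k=5
[0,7] S  >  k=3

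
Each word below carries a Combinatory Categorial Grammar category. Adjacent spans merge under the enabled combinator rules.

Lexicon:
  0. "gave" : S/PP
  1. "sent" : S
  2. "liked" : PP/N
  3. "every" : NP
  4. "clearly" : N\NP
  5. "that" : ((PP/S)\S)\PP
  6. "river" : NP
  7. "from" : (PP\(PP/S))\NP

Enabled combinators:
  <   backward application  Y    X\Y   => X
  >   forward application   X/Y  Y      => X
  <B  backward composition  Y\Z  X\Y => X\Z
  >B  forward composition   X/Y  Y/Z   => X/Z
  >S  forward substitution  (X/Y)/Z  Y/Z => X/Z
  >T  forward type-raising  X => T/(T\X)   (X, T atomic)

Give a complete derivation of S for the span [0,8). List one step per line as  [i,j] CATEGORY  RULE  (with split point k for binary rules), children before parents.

[0,8] S   >
  [0,1] "gave" : S/PP
  [1,8] PP   <
    [1,6] PP/S   <
      [1,2] "sent" : S
      [2,6] (PP/S)\S   <
        [2,5] PP   >
          [2,3] "liked" : PP/N
          [3,5] N   <
            [3,4] "every" : NP
            [4,5] "clearly" : N\NP
        [5,6] "that" : ((PP/S)\S)\PP
    [6,8] PP\(PP/S)   <
      [6,7] "river" : NP
      [7,8] "from" : (PP\(PP/S))\NP

[0,1] S/PP  lex  "gave"
[1,2] S  lex  "sent"
[2,3] PP/N  lex  "liked"
[3,4] NP  lex  "every"
[4,5] N\NP  lex  "clearly"
[3,5] N  <  k=4
[2,5] PP  >  k=3
[5,6] ((PP/S)\S)\PP  lex  "that"
[2,6] (PP/S)\S  <  k=5
[1,6] PP/S  <  k=2
[6,7] NP  lex  "river"
[7,8] (PP\(PP/S))\NP  lex  "from"
[6,8] PP\(PP/S)  <  k=7
[1,8] PP  <  k=6
[0,8] S  >  k=1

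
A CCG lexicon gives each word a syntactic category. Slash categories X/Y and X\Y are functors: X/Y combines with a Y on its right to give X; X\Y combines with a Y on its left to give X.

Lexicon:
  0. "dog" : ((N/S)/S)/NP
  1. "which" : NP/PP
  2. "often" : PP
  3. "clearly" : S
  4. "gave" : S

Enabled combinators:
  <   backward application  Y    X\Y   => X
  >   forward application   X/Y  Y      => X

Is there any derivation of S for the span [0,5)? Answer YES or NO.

NO

((N/S)/S)/NP NP/PP PP S S
CKY chart[0,5] = {N}; S ∉ chart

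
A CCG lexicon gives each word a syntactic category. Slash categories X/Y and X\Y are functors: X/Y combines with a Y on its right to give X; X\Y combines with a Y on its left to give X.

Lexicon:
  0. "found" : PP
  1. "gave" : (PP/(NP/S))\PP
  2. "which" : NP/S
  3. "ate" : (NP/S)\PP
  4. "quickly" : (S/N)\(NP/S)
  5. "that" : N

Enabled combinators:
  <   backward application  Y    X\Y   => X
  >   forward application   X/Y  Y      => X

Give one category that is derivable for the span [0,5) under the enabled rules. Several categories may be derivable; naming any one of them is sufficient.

[0,6] S   >
  [0,5] S/N   <
    [0,4] NP/S   <
      [0,3] PP   >
        [0,2] PP/(NP/S)   <
          [0,1] "found" : PP
          [1,2] "gave" : (PP/(NP/S))\PP
        [2,3] "which" : NP/S
      [3,4] "ate" : (NP/S)\PP
    [4,5] "quickly" : (S/N)\(NP/S)
  [5,6] "that" : N

S/N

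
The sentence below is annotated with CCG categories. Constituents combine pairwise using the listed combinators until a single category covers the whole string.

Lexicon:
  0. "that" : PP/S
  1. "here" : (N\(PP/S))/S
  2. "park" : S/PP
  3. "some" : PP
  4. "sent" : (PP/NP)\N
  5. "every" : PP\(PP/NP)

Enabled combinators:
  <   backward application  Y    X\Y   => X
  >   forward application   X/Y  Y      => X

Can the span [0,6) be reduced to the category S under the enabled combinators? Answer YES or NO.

PP/S (N\(PP/S))/S S/PP PP (PP/NP)\N PP\(PP/NP)
CKY chart[0,6] = {PP}; S ∉ chart

NO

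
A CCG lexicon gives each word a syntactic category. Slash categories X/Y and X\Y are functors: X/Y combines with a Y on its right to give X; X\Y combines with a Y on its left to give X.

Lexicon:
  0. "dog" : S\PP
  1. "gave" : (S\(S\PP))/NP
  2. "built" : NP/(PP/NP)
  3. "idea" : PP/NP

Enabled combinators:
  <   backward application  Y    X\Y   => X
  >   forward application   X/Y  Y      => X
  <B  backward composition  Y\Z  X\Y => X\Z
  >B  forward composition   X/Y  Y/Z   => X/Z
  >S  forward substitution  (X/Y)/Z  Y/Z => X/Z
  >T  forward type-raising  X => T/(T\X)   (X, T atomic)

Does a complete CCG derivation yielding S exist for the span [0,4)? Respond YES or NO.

[0,4] S   <
  [0,1] "dog" : S\PP
  [1,4] S\(S\PP)   >
    [1,2] "gave" : (S\(S\PP))/NP
    [2,4] NP   >
      [2,3] "built" : NP/(PP/NP)
      [3,4] "idea" : PP/NP

YES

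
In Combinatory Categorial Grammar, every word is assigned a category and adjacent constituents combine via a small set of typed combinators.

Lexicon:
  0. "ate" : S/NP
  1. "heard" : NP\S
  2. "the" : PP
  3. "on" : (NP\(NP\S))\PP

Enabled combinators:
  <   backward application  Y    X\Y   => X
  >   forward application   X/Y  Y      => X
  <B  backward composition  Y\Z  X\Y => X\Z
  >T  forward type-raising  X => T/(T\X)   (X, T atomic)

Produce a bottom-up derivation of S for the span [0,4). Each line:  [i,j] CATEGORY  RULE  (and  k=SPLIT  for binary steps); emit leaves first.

[0,1] S/NP  lex  "ate"
[1,2] NP\S  lex  "heard"
[2,3] PP  lex  "the"
[3,4] (NP\(NP\S))\PP  lex  "on"
[2,4] NP\(NP\S)  <  k=3
[1,4] NP  <  k=2
[0,4] S  >  k=1

[0,4] S   >
  [0,1] "ate" : S/NP
  [1,4] NP   <
    [1,2] "heard" : NP\S
    [2,4] NP\(NP\S)   <
      [2,3] "the" : PP
      [3,4] "on" : (NP\(NP\S))\PP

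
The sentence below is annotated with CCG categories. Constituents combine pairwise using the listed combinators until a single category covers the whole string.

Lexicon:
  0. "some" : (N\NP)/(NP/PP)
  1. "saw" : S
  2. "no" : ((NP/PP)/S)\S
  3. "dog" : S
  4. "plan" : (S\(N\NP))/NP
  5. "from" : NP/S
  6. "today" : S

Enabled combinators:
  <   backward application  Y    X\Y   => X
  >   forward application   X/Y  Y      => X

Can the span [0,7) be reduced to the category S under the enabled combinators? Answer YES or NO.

[0,7] S   <
  [0,4] N\NP   >
    [0,1] "some" : (N\NP)/(NP/PP)
    [1,4] NP/PP   >
      [1,3] (NP/PP)/S   <
        [1,2] "saw" : S
        [2,3] "no" : ((NP/PP)/S)\S
      [3,4] "dog" : S
  [4,7] S\(N\NP)   >
    [4,5] "plan" : (S\(N\NP))/NP
    [5,7] NP   >
      [5,6] "from" : NP/S
      [6,7] "today" : S

YES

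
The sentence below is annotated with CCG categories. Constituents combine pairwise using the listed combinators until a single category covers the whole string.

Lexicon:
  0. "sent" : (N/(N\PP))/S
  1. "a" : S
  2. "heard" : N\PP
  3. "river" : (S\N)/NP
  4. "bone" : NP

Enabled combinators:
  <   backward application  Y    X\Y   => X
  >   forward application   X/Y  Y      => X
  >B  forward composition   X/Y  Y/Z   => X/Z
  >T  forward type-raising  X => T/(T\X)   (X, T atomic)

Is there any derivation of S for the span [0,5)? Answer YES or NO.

[0,5] S   <
  [0,3] N   >
    [0,2] N/(N\PP)   >
      [0,1] "sent" : (N/(N\PP))/S
      [1,2] "a" : S
    [2,3] "heard" : N\PP
  [3,5] S\N   >
    [3,4] "river" : (S\N)/NP
    [4,5] "bone" : NP

YES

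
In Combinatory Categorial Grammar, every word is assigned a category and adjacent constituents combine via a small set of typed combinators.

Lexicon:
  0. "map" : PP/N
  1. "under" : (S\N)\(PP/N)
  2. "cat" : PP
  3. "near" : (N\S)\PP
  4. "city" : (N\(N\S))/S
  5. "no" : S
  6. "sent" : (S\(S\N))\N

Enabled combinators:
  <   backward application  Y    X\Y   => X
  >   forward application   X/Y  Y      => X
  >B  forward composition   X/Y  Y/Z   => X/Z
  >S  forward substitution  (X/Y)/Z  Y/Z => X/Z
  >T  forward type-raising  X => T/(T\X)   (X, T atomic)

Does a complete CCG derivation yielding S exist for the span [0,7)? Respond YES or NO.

YES

[0,7] S   <
  [0,2] S\N   <
    [0,1] "map" : PP/N
    [1,2] "under" : (S\N)\(PP/N)
  [2,7] S\(S\N)   <
    [2,6] N   <
      [2,4] N\S   <
        [2,3] "cat" : PP
        [3,4] "near" : (N\S)\PP
      [4,6] N\(N\S)   >
        [4,5] "city" : (N\(N\S))/S
        [5,6] "no" : S
    [6,7] "sent" : (S\(S\N))\N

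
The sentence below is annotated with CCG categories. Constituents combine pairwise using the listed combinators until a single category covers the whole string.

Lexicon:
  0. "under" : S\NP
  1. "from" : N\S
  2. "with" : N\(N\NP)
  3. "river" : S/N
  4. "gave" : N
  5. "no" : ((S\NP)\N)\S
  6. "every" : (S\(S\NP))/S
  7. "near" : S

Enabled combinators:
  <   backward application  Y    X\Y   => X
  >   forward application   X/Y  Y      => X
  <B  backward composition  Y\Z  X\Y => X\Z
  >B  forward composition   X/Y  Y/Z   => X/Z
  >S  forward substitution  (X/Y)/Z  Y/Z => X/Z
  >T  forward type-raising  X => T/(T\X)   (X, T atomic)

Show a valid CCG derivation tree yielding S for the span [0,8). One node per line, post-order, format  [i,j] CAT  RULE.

[0,1] S\NP  lex  "under"
[1,2] N\S  lex  "from"
[0,2] N\NP  <B  k=1
[2,3] N\(N\NP)  lex  "with"
[0,3] N  <  k=2
[3,4] S/N  lex  "river"
[4,5] N  lex  "gave"
[3,5] S  >  k=4
[5,6] ((S\NP)\N)\S  lex  "no"
[3,6] (S\NP)\N  <  k=5
[0,6] S\NP  <  k=3
[6,7] (S\(S\NP))/S  lex  "every"
[7,8] S  lex  "near"
[6,8] S\(S\NP)  >  k=7
[0,8] S  <  k=6

[0,8] S   <
  [0,6] S\NP   <
    [0,3] N   <
      [0,2] N\NP   <B
        [0,1] "under" : S\NP
        [1,2] "from" : N\S
      [2,3] "with" : N\(N\NP)
    [3,6] (S\NP)\N   <
      [3,5] S   >
        [3,4] "river" : S/N
        [4,5] "gave" : N
      [5,6] "no" : ((S\NP)\N)\S
  [6,8] S\(S\NP)   >
    [6,7] "every" : (S\(S\NP))/S
    [7,8] "near" : S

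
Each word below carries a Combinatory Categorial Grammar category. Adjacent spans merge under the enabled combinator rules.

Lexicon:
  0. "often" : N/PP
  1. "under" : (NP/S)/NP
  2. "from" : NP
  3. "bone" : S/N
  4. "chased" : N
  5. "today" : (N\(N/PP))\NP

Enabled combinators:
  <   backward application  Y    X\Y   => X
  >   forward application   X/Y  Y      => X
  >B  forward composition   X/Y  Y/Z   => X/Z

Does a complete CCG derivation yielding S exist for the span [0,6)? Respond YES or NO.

N/PP (NP/S)/NP NP S/N N (N\(N/PP))\NP
CKY chart[0,6] = {N}; S ∉ chart

NO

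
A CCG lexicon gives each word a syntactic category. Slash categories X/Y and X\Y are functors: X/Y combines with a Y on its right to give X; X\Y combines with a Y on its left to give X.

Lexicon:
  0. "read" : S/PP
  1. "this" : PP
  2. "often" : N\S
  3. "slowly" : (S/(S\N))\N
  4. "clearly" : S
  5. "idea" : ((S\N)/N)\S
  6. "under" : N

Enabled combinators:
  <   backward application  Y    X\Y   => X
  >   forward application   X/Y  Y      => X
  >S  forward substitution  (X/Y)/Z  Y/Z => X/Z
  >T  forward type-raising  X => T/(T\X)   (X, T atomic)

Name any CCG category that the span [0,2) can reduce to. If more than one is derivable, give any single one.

S

[0,7] S   >
  [0,4] S/(S\N)   <
    [0,3] N   <
      [0,2] S   >
        [0,1] "read" : S/PP
        [1,2] "this" : PP
      [2,3] "often" : N\S
    [3,4] "slowly" : (S/(S\N))\N
  [4,7] S\N   >
    [4,6] (S\N)/N   <
      [4,5] "clearly" : S
      [5,6] "idea" : ((S\N)/N)\S
    [6,7] "under" : N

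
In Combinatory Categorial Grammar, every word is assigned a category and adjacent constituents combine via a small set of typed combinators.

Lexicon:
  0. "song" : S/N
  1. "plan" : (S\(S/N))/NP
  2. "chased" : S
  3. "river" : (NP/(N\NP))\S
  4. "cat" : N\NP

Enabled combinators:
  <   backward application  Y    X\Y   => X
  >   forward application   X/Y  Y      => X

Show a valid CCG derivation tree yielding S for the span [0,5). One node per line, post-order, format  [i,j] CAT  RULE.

[0,5] S   <
  [0,1] "song" : S/N
  [1,5] S\(S/N)   >
    [1,2] "plan" : (S\(S/N))/NP
    [2,5] NP   >
      [2,4] NP/(N\NP)   <
        [2,3] "chased" : S
        [3,4] "river" : (NP/(N\NP))\S
      [4,5] "cat" : N\NP

[0,1] S/N  lex  "song"
[1,2] (S\(S/N))/NP  lex  "plan"
[2,3] S  lex  "chased"
[3,4] (NP/(N\NP))\S  lex  "river"
[2,4] NP/(N\NP)  <  k=3
[4,5] N\NP  lex  "cat"
[2,5] NP  >  k=4
[1,5] S\(S/N)  >  k=2
[0,5] S  <  k=1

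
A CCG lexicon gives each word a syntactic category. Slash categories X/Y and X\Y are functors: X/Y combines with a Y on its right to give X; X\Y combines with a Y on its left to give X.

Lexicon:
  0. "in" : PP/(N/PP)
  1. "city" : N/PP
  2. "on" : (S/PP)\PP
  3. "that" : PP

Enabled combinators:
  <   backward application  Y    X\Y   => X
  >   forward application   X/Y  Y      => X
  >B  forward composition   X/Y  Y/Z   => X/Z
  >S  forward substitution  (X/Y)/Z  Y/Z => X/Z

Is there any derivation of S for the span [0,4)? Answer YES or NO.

[0,4] S   >
  [0,3] S/PP   <
    [0,2] PP   >
      [0,1] "in" : PP/(N/PP)
      [1,2] "city" : N/PP
    [2,3] "on" : (S/PP)\PP
  [3,4] "that" : PP

YES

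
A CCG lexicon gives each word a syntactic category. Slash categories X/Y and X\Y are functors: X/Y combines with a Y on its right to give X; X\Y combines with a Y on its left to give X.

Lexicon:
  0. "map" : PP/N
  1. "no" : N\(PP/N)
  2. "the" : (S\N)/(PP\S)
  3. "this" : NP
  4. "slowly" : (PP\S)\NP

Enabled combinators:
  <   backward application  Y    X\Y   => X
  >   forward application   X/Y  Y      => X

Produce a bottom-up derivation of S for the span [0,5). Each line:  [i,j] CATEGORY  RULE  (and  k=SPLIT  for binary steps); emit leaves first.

[0,5] S   <
  [0,2] N   <
    [0,1] "map" : PP/N
    [1,2] "no" : N\(PP/N)
  [2,5] S\N   >
    [2,3] "the" : (S\N)/(PP\S)
    [3,5] PP\S   <
      [3,4] "this" : NP
      [4,5] "slowly" : (PP\S)\NP

[0,1] PP/N  lex  "map"
[1,2] N\(PP/N)  lex  "no"
[0,2] N  <  k=1
[2,3] (S\N)/(PP\S)  lex  "the"
[3,4] NP  lex  "this"
[4,5] (PP\S)\NP  lex  "slowly"
[3,5] PP\S  <  k=4
[2,5] S\N  >  k=3
[0,5] S  <  k=2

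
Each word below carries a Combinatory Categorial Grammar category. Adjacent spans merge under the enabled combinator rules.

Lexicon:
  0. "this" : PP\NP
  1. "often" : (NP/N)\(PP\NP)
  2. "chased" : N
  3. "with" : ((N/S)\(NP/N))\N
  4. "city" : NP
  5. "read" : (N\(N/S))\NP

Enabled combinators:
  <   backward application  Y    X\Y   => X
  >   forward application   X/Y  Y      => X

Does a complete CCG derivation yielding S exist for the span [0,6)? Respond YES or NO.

NO

PP\NP (NP/N)\(PP\NP) N ((N/S)\(NP/N))\N NP (N\(N/S))\NP
CKY chart[0,6] = {N}; S ∉ chart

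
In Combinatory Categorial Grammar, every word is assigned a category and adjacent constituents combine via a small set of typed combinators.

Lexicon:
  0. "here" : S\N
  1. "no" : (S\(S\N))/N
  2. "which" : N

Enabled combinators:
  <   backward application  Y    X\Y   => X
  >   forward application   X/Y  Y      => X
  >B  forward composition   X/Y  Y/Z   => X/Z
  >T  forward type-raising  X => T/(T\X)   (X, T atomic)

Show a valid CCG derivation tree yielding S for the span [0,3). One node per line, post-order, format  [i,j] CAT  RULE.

[0,3] S   <
  [0,1] "here" : S\N
  [1,3] S\(S\N)   >
    [1,2] "no" : (S\(S\N))/N
    [2,3] "which" : N

[0,1] S\N  lex  "here"
[1,2] (S\(S\N))/N  lex  "no"
[2,3] N  lex  "which"
[1,3] S\(S\N)  >  k=2
[0,3] S  <  k=1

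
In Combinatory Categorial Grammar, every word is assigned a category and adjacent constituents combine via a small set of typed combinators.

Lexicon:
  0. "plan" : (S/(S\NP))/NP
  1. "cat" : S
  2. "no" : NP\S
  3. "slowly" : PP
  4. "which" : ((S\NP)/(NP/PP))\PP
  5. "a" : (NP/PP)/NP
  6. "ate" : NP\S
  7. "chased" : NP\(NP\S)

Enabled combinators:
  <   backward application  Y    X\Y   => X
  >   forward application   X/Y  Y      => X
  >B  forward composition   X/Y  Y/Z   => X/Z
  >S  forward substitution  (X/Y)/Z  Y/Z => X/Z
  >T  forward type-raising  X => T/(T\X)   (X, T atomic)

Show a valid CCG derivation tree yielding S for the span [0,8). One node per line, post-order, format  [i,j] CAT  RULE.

[0,8] S   >
  [0,3] S/(S\NP)   >
    [0,1] "plan" : (S/(S\NP))/NP
    [1,3] NP   <
      [1,2] "cat" : S
      [2,3] "no" : NP\S
  [3,8] S\NP   >
    [3,5] (S\NP)/(NP/PP)   <
      [3,4] "slowly" : PP
      [4,5] "which" : ((S\NP)/(NP/PP))\PP
    [5,8] NP/PP   >
      [5,6] "a" : (NP/PP)/NP
      [6,8] NP   <
        [6,7] "ate" : NP\S
        [7,8] "chased" : NP\(NP\S)

[0,1] (S/(S\NP))/NP  lex  "plan"
[1,2] S  lex  "cat"
[2,3] NP\S  lex  "no"
[1,3] NP  <  k=2
[0,3] S/(S\NP)  >  k=1
[3,4] PP  lex  "slowly"
[4,5] ((S\NP)/(NP/PP))\PP  lex  "which"
[3,5] (S\NP)/(NP/PP)  <  k=4
[5,6] (NP/PP)/NP  lex  "a"
[6,7] NP\S  lex  "ate"
[7,8] NP\(NP\S)  lex  "chased"
[6,8] NP  <  k=7
[5,8] NP/PP  >  k=6
[3,8] S\NP  >  k=5
[0,8] S  >  k=3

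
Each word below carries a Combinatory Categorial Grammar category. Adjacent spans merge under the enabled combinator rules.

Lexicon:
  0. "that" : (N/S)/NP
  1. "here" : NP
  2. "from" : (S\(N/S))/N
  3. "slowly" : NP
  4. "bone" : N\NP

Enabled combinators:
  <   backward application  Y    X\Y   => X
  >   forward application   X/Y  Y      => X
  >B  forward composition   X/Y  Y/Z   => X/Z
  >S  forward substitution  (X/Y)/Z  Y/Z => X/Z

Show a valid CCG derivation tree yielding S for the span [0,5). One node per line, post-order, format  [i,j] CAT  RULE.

[0,1] (N/S)/NP  lex  "that"
[1,2] NP  lex  "here"
[0,2] N/S  >  k=1
[2,3] (S\(N/S))/N  lex  "from"
[3,4] NP  lex  "slowly"
[4,5] N\NP  lex  "bone"
[3,5] N  <  k=4
[2,5] S\(N/S)  >  k=3
[0,5] S  <  k=2

[0,5] S   <
  [0,2] N/S   >
    [0,1] "that" : (N/S)/NP
    [1,2] "here" : NP
  [2,5] S\(N/S)   >
    [2,3] "from" : (S\(N/S))/N
    [3,5] N   <
      [3,4] "slowly" : NP
      [4,5] "bone" : N\NP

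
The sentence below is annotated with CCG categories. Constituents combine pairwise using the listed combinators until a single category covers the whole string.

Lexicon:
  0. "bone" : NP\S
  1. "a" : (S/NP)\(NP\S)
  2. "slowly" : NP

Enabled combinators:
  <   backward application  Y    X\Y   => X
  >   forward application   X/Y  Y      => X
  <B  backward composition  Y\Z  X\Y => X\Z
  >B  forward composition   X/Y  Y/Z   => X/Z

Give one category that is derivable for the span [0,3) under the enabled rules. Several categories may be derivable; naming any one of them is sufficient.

S

[0,3] S   >
  [0,2] S/NP   <
    [0,1] "bone" : NP\S
    [1,2] "a" : (S/NP)\(NP\S)
  [2,3] "slowly" : NP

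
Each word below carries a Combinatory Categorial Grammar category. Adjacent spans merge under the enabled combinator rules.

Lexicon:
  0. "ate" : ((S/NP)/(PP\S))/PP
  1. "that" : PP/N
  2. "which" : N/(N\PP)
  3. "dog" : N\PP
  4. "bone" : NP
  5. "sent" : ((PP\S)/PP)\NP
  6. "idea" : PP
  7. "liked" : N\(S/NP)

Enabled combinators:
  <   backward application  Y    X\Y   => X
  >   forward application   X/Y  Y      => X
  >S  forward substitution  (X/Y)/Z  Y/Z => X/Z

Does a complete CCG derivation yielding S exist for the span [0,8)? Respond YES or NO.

NO

((S/NP)/(PP\S))/PP PP/N N/(N\PP) N\PP NP ((PP\S)/PP)\NP PP N\(S/NP)
CKY chart[0,8] = {N}; S ∉ chart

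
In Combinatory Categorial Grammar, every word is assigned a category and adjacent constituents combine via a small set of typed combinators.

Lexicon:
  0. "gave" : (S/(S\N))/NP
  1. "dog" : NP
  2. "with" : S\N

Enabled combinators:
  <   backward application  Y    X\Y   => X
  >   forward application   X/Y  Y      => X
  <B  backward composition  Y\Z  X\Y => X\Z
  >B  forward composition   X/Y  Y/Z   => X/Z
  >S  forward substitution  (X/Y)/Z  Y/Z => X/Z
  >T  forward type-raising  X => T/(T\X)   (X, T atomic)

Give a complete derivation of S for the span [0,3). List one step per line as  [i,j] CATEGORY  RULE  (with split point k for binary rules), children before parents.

[0,1] (S/(S\N))/NP  lex  "gave"
[1,2] NP  lex  "dog"
[0,2] S/(S\N)  >  k=1
[2,3] S\N  lex  "with"
[0,3] S  >  k=2

[0,3] S   >
  [0,2] S/(S\N)   >
    [0,1] "gave" : (S/(S\N))/NP
    [1,2] "dog" : NP
  [2,3] "with" : S\N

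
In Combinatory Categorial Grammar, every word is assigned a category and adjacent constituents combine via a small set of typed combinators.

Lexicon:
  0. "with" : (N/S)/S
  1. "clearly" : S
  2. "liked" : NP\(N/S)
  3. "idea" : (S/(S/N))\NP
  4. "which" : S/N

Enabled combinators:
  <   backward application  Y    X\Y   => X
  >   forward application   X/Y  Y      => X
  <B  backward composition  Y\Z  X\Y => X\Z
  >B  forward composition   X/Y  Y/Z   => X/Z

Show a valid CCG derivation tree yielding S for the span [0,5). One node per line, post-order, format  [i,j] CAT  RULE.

[0,1] (N/S)/S  lex  "with"
[1,2] S  lex  "clearly"
[0,2] N/S  >  k=1
[2,3] NP\(N/S)  lex  "liked"
[0,3] NP  <  k=2
[3,4] (S/(S/N))\NP  lex  "idea"
[0,4] S/(S/N)  <  k=3
[4,5] S/N  lex  "which"
[0,5] S  >  k=4

[0,5] S   >
  [0,4] S/(S/N)   <
    [0,3] NP   <
      [0,2] N/S   >
        [0,1] "with" : (N/S)/S
        [1,2] "clearly" : S
      [2,3] "liked" : NP\(N/S)
    [3,4] "idea" : (S/(S/N))\NP
  [4,5] "which" : S/N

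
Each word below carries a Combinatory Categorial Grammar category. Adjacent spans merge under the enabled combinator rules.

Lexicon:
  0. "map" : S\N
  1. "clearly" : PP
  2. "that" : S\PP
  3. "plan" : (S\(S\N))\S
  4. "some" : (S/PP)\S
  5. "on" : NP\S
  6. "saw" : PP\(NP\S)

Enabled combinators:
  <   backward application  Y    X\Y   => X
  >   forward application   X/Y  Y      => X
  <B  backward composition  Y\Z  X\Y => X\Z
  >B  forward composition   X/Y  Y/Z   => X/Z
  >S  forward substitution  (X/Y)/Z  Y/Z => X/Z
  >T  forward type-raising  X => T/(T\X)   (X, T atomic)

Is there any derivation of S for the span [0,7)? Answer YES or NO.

[0,7] S   >
  [0,5] S/PP   <
    [0,4] S   <
      [0,1] "map" : S\N
      [1,4] S\(S\N)   <
        [1,3] S   >
          [1,2] S/(S\PP)   >T
            [1,2] "clearly" : PP
          [2,3] "that" : S\PP
        [3,4] "plan" : (S\(S\N))\S
    [4,5] "some" : (S/PP)\S
  [5,7] PP   <
    [5,6] "on" : NP\S
    [6,7] "saw" : PP\(NP\S)

YES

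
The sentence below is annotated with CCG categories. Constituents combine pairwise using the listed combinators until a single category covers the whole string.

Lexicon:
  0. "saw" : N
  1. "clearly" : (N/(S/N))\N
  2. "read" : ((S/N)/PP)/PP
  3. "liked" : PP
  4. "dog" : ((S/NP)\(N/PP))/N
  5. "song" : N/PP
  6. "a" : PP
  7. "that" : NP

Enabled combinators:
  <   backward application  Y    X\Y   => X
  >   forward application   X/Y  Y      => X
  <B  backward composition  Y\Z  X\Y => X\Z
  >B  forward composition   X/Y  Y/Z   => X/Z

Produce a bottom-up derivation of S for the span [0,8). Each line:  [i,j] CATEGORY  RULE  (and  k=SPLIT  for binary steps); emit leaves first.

[0,8] S   >
  [0,7] S/NP   <
    [0,4] N/PP   >B
      [0,2] N/(S/N)   <
        [0,1] "saw" : N
        [1,2] "clearly" : (N/(S/N))\N
      [2,4] (S/N)/PP   >
        [2,3] "read" : ((S/N)/PP)/PP
        [3,4] "liked" : PP
    [4,7] (S/NP)\(N/PP)   >
      [4,5] "dog" : ((S/NP)\(N/PP))/N
      [5,7] N   >
        [5,6] "song" : N/PP
        [6,7] "a" : PP
  [7,8] "that" : NP

[0,1] N  lex  "saw"
[1,2] (N/(S/N))\N  lex  "clearly"
[0,2] N/(S/N)  <  k=1
[2,3] ((S/N)/PP)/PP  lex  "read"
[3,4] PP  lex  "liked"
[2,4] (S/N)/PP  >  k=3
[0,4] N/PP  >B  k=2
[4,5] ((S/NP)\(N/PP))/N  lex  "dog"
[5,6] N/PP  lex  "song"
[6,7] PP  lex  "a"
[5,7] N  >  k=6
[4,7] (S/NP)\(N/PP)  >  k=5
[0,7] S/NP  <  k=4
[7,8] NP  lex  "that"
[0,8] S  >  k=7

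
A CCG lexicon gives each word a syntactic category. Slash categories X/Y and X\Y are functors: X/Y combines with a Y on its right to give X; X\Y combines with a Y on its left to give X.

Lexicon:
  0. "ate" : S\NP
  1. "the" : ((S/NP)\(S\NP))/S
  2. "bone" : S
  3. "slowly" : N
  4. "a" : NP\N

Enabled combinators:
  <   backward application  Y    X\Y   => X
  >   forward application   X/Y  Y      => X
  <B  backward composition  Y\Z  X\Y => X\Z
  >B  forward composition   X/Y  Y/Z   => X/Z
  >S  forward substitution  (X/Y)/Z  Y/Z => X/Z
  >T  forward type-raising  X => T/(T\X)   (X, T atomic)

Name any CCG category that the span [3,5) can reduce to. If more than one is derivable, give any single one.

[0,5] S   >
  [0,3] S/NP   <
    [0,1] "ate" : S\NP
    [1,3] (S/NP)\(S\NP)   >
      [1,2] "the" : ((S/NP)\(S\NP))/S
      [2,3] "bone" : S
  [3,5] NP   >
    [3,4] NP/(NP\N)   >T
      [3,4] "slowly" : N
    [4,5] "a" : NP\N

NP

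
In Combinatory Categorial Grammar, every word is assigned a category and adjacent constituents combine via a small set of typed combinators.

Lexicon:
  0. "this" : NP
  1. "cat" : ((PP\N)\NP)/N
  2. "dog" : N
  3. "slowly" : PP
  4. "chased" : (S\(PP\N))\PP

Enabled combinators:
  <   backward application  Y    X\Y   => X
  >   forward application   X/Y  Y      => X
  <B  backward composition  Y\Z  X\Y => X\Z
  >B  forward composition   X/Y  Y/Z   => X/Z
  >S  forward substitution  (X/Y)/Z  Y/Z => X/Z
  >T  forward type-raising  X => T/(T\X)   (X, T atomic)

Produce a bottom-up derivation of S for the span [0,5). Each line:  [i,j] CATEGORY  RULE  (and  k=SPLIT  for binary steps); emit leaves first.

[0,1] NP  lex  "this"
[1,2] ((PP\N)\NP)/N  lex  "cat"
[2,3] N  lex  "dog"
[1,3] (PP\N)\NP  >  k=2
[3,4] PP  lex  "slowly"
[4,5] (S\(PP\N))\PP  lex  "chased"
[3,5] S\(PP\N)  <  k=4
[1,5] S\NP  <B  k=3
[0,5] S  <  k=1

[0,5] S   <
  [0,1] "this" : NP
  [1,5] S\NP   <B
    [1,3] (PP\N)\NP   >
      [1,2] "cat" : ((PP\N)\NP)/N
      [2,3] "dog" : N
    [3,5] S\(PP\N)   <
      [3,4] "slowly" : PP
      [4,5] "chased" : (S\(PP\N))\PP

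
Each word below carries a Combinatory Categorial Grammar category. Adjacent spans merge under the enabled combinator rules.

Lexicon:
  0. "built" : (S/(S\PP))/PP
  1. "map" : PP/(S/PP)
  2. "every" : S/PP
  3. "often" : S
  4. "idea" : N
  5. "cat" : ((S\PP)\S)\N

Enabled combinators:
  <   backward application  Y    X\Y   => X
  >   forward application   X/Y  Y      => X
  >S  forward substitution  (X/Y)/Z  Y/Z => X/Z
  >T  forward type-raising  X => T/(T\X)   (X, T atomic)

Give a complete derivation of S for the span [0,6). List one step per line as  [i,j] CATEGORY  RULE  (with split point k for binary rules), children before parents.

[0,1] (S/(S\PP))/PP  lex  "built"
[1,2] PP/(S/PP)  lex  "map"
[2,3] S/PP  lex  "every"
[1,3] PP  >  k=2
[0,3] S/(S\PP)  >  k=1
[3,4] S  lex  "often"
[4,5] N  lex  "idea"
[5,6] ((S\PP)\S)\N  lex  "cat"
[4,6] (S\PP)\S  <  k=5
[3,6] S\PP  <  k=4
[0,6] S  >  k=3

[0,6] S   >
  [0,3] S/(S\PP)   >
    [0,1] "built" : (S/(S\PP))/PP
    [1,3] PP   >
      [1,2] "map" : PP/(S/PP)
      [2,3] "every" : S/PP
  [3,6] S\PP   <
    [3,4] "often" : S
    [4,6] (S\PP)\S   <
      [4,5] "idea" : N
      [5,6] "cat" : ((S\PP)\S)\N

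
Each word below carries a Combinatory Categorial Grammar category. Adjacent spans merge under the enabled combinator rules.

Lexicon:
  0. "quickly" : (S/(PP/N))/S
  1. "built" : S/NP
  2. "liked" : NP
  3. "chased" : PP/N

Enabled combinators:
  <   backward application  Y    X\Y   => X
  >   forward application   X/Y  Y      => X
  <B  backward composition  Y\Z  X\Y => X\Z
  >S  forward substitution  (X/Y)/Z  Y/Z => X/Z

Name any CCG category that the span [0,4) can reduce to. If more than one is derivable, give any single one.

[0,4] S   >
  [0,3] S/(PP/N)   >
    [0,1] "quickly" : (S/(PP/N))/S
    [1,3] S   >
      [1,2] "built" : S/NP
      [2,3] "liked" : NP
  [3,4] "chased" : PP/N

S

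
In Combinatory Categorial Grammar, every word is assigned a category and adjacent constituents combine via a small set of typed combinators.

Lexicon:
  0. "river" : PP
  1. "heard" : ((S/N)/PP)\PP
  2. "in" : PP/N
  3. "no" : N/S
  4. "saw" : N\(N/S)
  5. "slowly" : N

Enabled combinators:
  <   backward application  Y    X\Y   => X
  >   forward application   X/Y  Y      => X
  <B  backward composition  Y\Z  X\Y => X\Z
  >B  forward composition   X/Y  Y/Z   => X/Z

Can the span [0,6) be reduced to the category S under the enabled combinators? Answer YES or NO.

YES

[0,6] S   >
  [0,5] S/N   >
    [0,2] (S/N)/PP   <
      [0,1] "river" : PP
      [1,2] "heard" : ((S/N)/PP)\PP
    [2,5] PP   >
      [2,3] "in" : PP/N
      [3,5] N   <
        [3,4] "no" : N/S
        [4,5] "saw" : N\(N/S)
  [5,6] "slowly" : N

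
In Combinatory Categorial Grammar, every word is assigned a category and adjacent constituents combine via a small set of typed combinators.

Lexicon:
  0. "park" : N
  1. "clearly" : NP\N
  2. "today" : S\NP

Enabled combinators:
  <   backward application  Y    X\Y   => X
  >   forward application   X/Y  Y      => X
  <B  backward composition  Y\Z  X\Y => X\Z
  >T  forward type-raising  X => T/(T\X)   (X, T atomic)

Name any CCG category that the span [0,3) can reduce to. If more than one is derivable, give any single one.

[0,3] S   <
  [0,2] NP   >
    [0,1] NP/(NP\N)   >T
      [0,1] "park" : N
    [1,2] "clearly" : NP\N
  [2,3] "today" : S\NP

S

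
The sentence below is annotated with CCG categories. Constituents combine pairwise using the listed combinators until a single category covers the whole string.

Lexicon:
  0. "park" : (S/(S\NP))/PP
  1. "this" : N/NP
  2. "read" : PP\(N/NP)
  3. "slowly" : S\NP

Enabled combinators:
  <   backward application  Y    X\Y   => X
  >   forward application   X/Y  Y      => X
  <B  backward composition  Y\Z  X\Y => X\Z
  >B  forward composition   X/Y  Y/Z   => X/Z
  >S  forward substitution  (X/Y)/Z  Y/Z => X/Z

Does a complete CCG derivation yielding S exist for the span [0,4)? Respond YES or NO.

YES

[0,4] S   >
  [0,3] S/(S\NP)   >
    [0,1] "park" : (S/(S\NP))/PP
    [1,3] PP   <
      [1,2] "this" : N/NP
      [2,3] "read" : PP\(N/NP)
  [3,4] "slowly" : S\NP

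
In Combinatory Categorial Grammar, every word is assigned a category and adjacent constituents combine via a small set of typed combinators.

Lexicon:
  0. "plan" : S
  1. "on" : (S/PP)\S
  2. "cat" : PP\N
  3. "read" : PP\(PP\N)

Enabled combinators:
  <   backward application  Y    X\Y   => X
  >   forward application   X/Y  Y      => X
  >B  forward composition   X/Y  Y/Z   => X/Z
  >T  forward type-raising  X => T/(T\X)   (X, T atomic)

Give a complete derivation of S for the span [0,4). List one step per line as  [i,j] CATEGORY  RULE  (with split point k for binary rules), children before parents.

[0,1] S  lex  "plan"
[1,2] (S/PP)\S  lex  "on"
[0,2] S/PP  <  k=1
[2,3] PP\N  lex  "cat"
[3,4] PP\(PP\N)  lex  "read"
[2,4] PP  <  k=3
[0,4] S  >  k=2

[0,4] S   >
  [0,2] S/PP   <
    [0,1] "plan" : S
    [1,2] "on" : (S/PP)\S
  [2,4] PP   <
    [2,3] "cat" : PP\N
    [3,4] "read" : PP\(PP\N)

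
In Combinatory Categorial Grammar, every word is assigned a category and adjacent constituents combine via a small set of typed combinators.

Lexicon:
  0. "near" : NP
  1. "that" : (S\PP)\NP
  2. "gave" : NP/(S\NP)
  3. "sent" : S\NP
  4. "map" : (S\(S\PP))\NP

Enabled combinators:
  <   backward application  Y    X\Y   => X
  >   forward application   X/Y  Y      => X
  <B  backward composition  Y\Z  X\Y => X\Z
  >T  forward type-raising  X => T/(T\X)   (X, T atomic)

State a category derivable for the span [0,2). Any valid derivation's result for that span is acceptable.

[0,5] S   <
  [0,2] S\PP   <
    [0,1] "near" : NP
    [1,2] "that" : (S\PP)\NP
  [2,5] S\(S\PP)   <
    [2,4] NP   >
      [2,3] "gave" : NP/(S\NP)
      [3,4] "sent" : S\NP
    [4,5] "map" : (S\(S\PP))\NP

S\PP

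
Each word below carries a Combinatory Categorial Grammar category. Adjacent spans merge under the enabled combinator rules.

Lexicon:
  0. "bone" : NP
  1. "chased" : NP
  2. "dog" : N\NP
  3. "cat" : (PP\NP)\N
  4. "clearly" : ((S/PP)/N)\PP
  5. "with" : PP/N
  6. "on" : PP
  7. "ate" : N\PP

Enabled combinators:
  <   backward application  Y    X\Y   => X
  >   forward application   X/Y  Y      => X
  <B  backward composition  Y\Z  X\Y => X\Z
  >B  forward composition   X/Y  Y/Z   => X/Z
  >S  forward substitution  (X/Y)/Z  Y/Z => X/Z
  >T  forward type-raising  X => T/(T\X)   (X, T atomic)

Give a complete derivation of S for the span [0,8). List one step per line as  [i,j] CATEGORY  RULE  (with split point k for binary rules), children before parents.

[0,1] NP  lex  "bone"
[1,2] NP  lex  "chased"
[2,3] N\NP  lex  "dog"
[1,3] N  <  k=2
[3,4] (PP\NP)\N  lex  "cat"
[1,4] PP\NP  <  k=3
[0,4] PP  <  k=1
[4,5] ((S/PP)/N)\PP  lex  "clearly"
[0,5] (S/PP)/N  <  k=4
[5,6] PP/N  lex  "with"
[0,6] S/N  >S  k=5
[6,7] PP  lex  "on"
[7,8] N\PP  lex  "ate"
[6,8] N  <  k=7
[0,8] S  >  k=6

[0,8] S   >
  [0,6] S/N   >S
    [0,5] (S/PP)/N   <
      [0,4] PP   <
        [0,1] "bone" : NP
        [1,4] PP\NP   <
          [1,3] N   <
            [1,2] "chased" : NP
            [2,3] "dog" : N\NP
          [3,4] "cat" : (PP\NP)\N
      [4,5] "clearly" : ((S/PP)/N)\PP
    [5,6] "with" : PP/N
  [6,8] N   <
    [6,7] "on" : PP
    [7,8] "ate" : N\PP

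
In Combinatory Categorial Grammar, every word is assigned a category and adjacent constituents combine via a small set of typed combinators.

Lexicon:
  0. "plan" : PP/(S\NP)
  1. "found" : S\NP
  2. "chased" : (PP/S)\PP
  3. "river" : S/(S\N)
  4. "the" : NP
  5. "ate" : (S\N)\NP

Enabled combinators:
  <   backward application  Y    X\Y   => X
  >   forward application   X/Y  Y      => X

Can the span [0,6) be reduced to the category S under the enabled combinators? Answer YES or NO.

NO

PP/(S\NP) S\NP (PP/S)\PP S/(S\N) NP (S\N)\NP
CKY chart[0,6] = {PP}; S ∉ chart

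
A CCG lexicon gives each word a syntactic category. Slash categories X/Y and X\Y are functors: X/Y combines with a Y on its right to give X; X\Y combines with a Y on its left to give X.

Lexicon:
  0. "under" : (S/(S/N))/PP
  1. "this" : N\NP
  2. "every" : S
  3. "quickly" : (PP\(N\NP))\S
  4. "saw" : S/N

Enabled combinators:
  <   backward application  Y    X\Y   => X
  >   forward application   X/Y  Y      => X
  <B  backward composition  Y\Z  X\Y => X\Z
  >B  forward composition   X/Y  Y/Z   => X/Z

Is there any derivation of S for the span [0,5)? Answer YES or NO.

YES

[0,5] S   >
  [0,4] S/(S/N)   >
    [0,1] "under" : (S/(S/N))/PP
    [1,4] PP   <
      [1,2] "this" : N\NP
      [2,4] PP\(N\NP)   <
        [2,3] "every" : S
        [3,4] "quickly" : (PP\(N\NP))\S
  [4,5] "saw" : S/N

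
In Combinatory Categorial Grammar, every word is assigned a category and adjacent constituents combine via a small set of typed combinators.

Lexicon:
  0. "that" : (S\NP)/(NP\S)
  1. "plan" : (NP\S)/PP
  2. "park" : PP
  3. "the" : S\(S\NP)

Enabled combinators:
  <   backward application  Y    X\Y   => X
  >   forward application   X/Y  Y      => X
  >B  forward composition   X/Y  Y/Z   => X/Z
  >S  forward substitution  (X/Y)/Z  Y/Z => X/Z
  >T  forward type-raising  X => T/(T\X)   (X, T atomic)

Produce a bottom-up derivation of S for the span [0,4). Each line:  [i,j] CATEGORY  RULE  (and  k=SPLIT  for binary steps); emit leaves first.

[0,4] S   <
  [0,3] S\NP   >
    [0,1] "that" : (S\NP)/(NP\S)
    [1,3] NP\S   >
      [1,2] "plan" : (NP\S)/PP
      [2,3] "park" : PP
  [3,4] "the" : S\(S\NP)

[0,1] (S\NP)/(NP\S)  lex  "that"
[1,2] (NP\S)/PP  lex  "plan"
[2,3] PP  lex  "park"
[1,3] NP\S  >  k=2
[0,3] S\NP  >  k=1
[3,4] S\(S\NP)  lex  "the"
[0,4] S  <  k=3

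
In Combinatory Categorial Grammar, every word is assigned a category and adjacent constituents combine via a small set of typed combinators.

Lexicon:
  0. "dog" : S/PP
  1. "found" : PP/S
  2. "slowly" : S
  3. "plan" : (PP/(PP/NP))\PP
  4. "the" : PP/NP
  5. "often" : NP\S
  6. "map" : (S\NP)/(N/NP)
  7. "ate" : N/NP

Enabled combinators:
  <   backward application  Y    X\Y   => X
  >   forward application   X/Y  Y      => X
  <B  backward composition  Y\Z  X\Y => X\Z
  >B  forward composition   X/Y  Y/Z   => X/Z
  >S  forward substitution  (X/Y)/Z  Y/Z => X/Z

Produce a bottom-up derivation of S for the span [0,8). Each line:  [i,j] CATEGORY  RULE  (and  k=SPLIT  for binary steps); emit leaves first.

[0,8] S   <
  [0,6] NP   <
    [0,5] S   >
      [0,1] "dog" : S/PP
      [1,5] PP   >
        [1,4] PP/(PP/NP)   <
          [1,3] PP   >
            [1,2] "found" : PP/S
            [2,3] "slowly" : S
          [3,4] "plan" : (PP/(PP/NP))\PP
        [4,5] "the" : PP/NP
    [5,6] "often" : NP\S
  [6,8] S\NP   >
    [6,7] "map" : (S\NP)/(N/NP)
    [7,8] "ate" : N/NP

[0,1] S/PP  lex  "dog"
[1,2] PP/S  lex  "found"
[2,3] S  lex  "slowly"
[1,3] PP  >  k=2
[3,4] (PP/(PP/NP))\PP  lex  "plan"
[1,4] PP/(PP/NP)  <  k=3
[4,5] PP/NP  lex  "the"
[1,5] PP  >  k=4
[0,5] S  >  k=1
[5,6] NP\S  lex  "often"
[0,6] NP  <  k=5
[6,7] (S\NP)/(N/NP)  lex  "map"
[7,8] N/NP  lex  "ate"
[6,8] S\NP  >  k=7
[0,8] S  <  k=6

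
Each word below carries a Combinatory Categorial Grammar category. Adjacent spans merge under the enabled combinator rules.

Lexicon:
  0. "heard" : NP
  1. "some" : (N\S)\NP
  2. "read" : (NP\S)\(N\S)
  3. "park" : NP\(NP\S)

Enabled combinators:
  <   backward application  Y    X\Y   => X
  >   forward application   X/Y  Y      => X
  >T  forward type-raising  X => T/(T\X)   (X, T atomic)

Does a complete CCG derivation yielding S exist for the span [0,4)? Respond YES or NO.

NP (N\S)\NP (NP\S)\(N\S) NP\(NP\S)
CKY chart[0,4] = {N/(N\NP), NP, NP/(NP\NP), PP/(PP\NP), S/(S\NP)}; S ∉ chart

NO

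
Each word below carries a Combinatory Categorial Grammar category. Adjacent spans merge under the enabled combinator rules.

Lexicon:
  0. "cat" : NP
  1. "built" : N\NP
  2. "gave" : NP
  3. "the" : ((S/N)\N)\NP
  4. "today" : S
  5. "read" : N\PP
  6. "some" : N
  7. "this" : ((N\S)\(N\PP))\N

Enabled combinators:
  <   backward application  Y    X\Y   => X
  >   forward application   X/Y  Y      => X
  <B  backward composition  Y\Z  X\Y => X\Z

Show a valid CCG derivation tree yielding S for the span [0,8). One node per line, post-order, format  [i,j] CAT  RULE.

[0,8] S   >
  [0,4] S/N   <
    [0,2] N   <
      [0,1] "cat" : NP
      [1,2] "built" : N\NP
    [2,4] (S/N)\N   <
      [2,3] "gave" : NP
      [3,4] "the" : ((S/N)\N)\NP
  [4,8] N   <
    [4,5] "today" : S
    [5,8] N\S   <
      [5,6] "read" : N\PP
      [6,8] (N\S)\(N\PP)   <
        [6,7] "some" : N
        [7,8] "this" : ((N\S)\(N\PP))\N

[0,1] NP  lex  "cat"
[1,2] N\NP  lex  "built"
[0,2] N  <  k=1
[2,3] NP  lex  "gave"
[3,4] ((S/N)\N)\NP  lex  "the"
[2,4] (S/N)\N  <  k=3
[0,4] S/N  <  k=2
[4,5] S  lex  "today"
[5,6] N\PP  lex  "read"
[6,7] N  lex  "some"
[7,8] ((N\S)\(N\PP))\N  lex  "this"
[6,8] (N\S)\(N\PP)  <  k=7
[5,8] N\S  <  k=6
[4,8] N  <  k=5
[0,8] S  >  k=4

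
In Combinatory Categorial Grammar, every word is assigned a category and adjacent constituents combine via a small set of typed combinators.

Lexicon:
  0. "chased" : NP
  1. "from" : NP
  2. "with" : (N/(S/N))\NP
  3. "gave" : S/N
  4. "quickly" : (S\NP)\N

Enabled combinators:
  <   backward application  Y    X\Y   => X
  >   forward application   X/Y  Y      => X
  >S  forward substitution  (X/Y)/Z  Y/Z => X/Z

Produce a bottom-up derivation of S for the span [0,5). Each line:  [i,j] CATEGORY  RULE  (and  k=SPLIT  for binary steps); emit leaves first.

[0,5] S   <
  [0,1] "chased" : NP
  [1,5] S\NP   <
    [1,4] N   >
      [1,3] N/(S/N)   <
        [1,2] "from" : NP
        [2,3] "with" : (N/(S/N))\NP
      [3,4] "gave" : S/N
    [4,5] "quickly" : (S\NP)\N

[0,1] NP  lex  "chased"
[1,2] NP  lex  "from"
[2,3] (N/(S/N))\NP  lex  "with"
[1,3] N/(S/N)  <  k=2
[3,4] S/N  lex  "gave"
[1,4] N  >  k=3
[4,5] (S\NP)\N  lex  "quickly"
[1,5] S\NP  <  k=4
[0,5] S  <  k=1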